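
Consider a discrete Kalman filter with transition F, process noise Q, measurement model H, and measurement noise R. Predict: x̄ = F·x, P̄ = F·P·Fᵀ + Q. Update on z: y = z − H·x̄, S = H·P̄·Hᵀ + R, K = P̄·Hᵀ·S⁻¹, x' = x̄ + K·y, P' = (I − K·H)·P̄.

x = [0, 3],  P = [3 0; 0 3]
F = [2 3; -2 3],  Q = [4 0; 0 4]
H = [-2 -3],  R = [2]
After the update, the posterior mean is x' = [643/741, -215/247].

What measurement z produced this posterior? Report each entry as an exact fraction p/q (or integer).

z = [1]

x̄ = F·x = [9, 9]
P̄ = F·P·Fᵀ + Q = [43 15; 15 43]
S = H·P̄·Hᵀ + R = [741]
K = P̄·Hᵀ·S⁻¹ = [-131/741; -53/247]
x' − x̄ = [-6026/741, -2438/247] = K·y
y = (KᵀK)⁻¹·Kᵀ·(x' − x̄) = [46]
z = y + H·x̄ = [46] + [-45] = [1]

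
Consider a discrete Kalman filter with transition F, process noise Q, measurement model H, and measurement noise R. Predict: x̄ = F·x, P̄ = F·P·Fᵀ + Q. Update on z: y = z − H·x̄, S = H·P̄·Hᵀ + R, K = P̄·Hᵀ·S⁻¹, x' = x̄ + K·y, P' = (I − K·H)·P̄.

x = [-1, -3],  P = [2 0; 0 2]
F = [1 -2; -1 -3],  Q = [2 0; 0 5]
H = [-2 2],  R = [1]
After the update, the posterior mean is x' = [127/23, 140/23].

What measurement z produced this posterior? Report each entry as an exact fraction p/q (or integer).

x̄ = F·x = [5, 10]
P̄ = F·P·Fᵀ + Q = [12 10; 10 25]
S = H·P̄·Hᵀ + R = [69]
K = P̄·Hᵀ·S⁻¹ = [-4/69; 10/23]
x' − x̄ = [12/23, -90/23] = K·y
y = (KᵀK)⁻¹·Kᵀ·(x' − x̄) = [-9]
z = y + H·x̄ = [-9] + [10] = [1]

z = [1]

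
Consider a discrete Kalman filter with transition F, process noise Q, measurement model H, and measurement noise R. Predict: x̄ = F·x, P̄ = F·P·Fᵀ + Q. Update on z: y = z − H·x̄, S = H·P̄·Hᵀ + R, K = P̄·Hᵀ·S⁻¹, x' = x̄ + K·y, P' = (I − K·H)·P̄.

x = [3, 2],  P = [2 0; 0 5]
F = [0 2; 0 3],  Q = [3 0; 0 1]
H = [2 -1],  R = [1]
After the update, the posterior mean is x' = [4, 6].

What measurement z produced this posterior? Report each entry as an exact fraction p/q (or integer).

x̄ = F·x = [4, 6]
P̄ = F·P·Fᵀ + Q = [23 30; 30 46]
S = H·P̄·Hᵀ + R = [19]
K = P̄·Hᵀ·S⁻¹ = [16/19; 14/19]
x' − x̄ = [0, 0] = K·y
y = (KᵀK)⁻¹·Kᵀ·(x' − x̄) = [0]
z = y + H·x̄ = [0] + [2] = [2]

z = [2]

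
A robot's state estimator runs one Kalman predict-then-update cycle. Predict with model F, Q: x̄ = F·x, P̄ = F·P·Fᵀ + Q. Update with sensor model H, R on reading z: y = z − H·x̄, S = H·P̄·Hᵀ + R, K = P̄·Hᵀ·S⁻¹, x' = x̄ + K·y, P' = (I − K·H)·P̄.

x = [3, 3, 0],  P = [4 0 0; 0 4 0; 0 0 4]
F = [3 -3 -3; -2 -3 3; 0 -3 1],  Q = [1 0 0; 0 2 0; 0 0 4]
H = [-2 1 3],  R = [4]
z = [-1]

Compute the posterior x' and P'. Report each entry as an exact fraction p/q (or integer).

x' = [-3485/511, -1884/511, -1893/511]
P' = [41249/511 11706/511 23484/511; 11706/511 6228/511 5916/511; 23484/511 5916/511 13772/511]

x̄ = F·x = [0, -15, -9]
P̄ = F·P·Fᵀ + Q = [109 -24 24; -24 90 48; 24 48 44]
y = z − H·x̄ = [41]
S = H·P̄·Hᵀ + R = [1022]
K = P̄·Hᵀ·S⁻¹ = [-85/511; 141/511; 66/511]
x' = x̄ + K·y = [-3485/511, -1884/511, -1893/511]
P' = (I − K·H)·P̄ = [41249/511 11706/511 23484/511; 11706/511 6228/511 5916/511; 23484/511 5916/511 13772/511]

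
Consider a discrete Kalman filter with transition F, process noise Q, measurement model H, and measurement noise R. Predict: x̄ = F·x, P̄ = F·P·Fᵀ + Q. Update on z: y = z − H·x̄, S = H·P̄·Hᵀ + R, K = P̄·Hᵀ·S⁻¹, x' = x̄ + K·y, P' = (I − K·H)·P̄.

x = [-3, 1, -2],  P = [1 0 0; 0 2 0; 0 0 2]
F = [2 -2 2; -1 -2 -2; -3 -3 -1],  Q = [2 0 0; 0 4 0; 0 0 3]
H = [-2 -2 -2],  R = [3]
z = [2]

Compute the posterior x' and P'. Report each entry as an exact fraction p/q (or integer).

x̄ = F·x = [-12, 5, 8]
P̄ = F·P·Fᵀ + Q = [22 -2 2; -2 21 19; 2 19 32]
y = z − H·x̄ = [4]
S = H·P̄·Hᵀ + R = [455]
K = P̄·Hᵀ·S⁻¹ = [-44/455; -76/455; -106/455]
x' = x̄ + K·y = [-5636/455, 1971/455, 3216/455]
P' = (I − K·H)·P̄ = [8074/455 -4254/455 -3754/455; -4254/455 3779/455 589/455; -3754/455 589/455 3324/455]

x' = [-5636/455, 1971/455, 3216/455]
P' = [8074/455 -4254/455 -3754/455; -4254/455 3779/455 589/455; -3754/455 589/455 3324/455]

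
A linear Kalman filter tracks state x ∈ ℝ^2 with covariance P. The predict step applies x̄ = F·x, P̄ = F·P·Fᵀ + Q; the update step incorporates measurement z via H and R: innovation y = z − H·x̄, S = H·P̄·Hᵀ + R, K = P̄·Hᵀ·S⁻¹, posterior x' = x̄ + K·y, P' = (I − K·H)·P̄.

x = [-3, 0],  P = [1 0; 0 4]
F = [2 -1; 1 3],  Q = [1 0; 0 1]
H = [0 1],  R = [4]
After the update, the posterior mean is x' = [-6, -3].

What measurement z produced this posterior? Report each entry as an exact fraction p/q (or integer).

z = [-3]

x̄ = F·x = [-6, -3]
P̄ = F·P·Fᵀ + Q = [9 -10; -10 38]
S = H·P̄·Hᵀ + R = [42]
K = P̄·Hᵀ·S⁻¹ = [-5/21; 19/21]
x' − x̄ = [0, 0] = K·y
y = (KᵀK)⁻¹·Kᵀ·(x' − x̄) = [0]
z = y + H·x̄ = [0] + [-3] = [-3]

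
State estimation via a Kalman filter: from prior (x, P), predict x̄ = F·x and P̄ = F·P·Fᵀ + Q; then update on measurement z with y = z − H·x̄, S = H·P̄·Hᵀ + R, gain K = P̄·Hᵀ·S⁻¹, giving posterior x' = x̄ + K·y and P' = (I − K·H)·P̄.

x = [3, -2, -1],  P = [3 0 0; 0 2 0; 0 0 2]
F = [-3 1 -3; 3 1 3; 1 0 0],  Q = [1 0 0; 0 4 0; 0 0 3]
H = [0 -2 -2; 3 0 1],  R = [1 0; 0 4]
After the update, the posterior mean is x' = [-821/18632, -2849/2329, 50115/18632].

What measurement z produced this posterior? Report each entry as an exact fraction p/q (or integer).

z = [-3, 3]

x̄ = F·x = [-8, 4, 3]
P̄ = F·P·Fᵀ + Q = [48 -43 -9; -43 51 9; -9 9 6]
S = H·P̄·Hᵀ + R = [301 282; 282 388]
K = P̄·Hᵀ·S⁻¹ = [1141/18632 11307/37264; -795/2329 -285/4658; -2859/18632 2139/37264]
x' − x̄ = [148235/18632, -12165/2329, -5781/18632] = K·y
y = (KᵀK)⁻¹·Kᵀ·(x' − x̄) = [11, 24]
z = y + H·x̄ = [11, 24] + [-14, -21] = [-3, 3]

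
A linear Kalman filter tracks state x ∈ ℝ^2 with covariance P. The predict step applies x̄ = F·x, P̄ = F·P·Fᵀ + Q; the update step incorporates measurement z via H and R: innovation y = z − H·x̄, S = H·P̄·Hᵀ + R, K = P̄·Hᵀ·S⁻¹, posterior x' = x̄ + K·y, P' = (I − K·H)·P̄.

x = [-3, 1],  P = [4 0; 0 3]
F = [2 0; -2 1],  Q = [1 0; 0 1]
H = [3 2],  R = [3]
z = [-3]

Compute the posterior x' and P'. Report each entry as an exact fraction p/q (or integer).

x' = [-245/44, 75/11]
P' = [387/44 -138/11; -138/11 204/11]

x̄ = F·x = [-6, 7]
P̄ = F·P·Fᵀ + Q = [17 -16; -16 20]
y = z − H·x̄ = [1]
S = H·P̄·Hᵀ + R = [44]
K = P̄·Hᵀ·S⁻¹ = [19/44; -2/11]
x' = x̄ + K·y = [-245/44, 75/11]
P' = (I − K·H)·P̄ = [387/44 -138/11; -138/11 204/11]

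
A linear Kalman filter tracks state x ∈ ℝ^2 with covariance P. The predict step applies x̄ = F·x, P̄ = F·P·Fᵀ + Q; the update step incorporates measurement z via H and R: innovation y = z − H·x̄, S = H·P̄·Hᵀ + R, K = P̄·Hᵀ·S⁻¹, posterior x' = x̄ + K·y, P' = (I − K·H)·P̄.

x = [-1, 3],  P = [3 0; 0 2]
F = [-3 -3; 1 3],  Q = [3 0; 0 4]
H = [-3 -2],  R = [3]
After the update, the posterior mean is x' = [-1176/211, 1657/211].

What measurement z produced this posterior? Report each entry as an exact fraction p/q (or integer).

x̄ = F·x = [-6, 8]
P̄ = F·P·Fᵀ + Q = [48 -27; -27 25]
S = H·P̄·Hᵀ + R = [211]
K = P̄·Hᵀ·S⁻¹ = [-90/211; 31/211]
x' − x̄ = [90/211, -31/211] = K·y
y = (KᵀK)⁻¹·Kᵀ·(x' − x̄) = [-1]
z = y + H·x̄ = [-1] + [2] = [1]

z = [1]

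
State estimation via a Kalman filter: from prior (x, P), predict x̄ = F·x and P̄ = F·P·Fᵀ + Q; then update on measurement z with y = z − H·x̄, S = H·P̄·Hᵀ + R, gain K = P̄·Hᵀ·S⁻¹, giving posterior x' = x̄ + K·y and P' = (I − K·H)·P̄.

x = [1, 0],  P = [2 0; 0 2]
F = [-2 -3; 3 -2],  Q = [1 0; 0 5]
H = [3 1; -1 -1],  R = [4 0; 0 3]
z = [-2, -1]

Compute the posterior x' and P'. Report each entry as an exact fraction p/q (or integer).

x̄ = F·x = [-2, 3]
P̄ = F·P·Fᵀ + Q = [27 0; 0 31]
y = z − H·x̄ = [1, 0]
S = H·P̄·Hᵀ + R = [278 -112; -112 61]
K = P̄·Hᵀ·S⁻¹ = [1917/4414 783/2207; -1581/4414 -2573/2207]
x' = x̄ + K·y = [-6911/4414, 11661/4414]
P' = (I − K·H)·P̄ = [6183/4414 -10881/4414; -10881/4414 26319/4414]

x' = [-6911/4414, 11661/4414]
P' = [6183/4414 -10881/4414; -10881/4414 26319/4414]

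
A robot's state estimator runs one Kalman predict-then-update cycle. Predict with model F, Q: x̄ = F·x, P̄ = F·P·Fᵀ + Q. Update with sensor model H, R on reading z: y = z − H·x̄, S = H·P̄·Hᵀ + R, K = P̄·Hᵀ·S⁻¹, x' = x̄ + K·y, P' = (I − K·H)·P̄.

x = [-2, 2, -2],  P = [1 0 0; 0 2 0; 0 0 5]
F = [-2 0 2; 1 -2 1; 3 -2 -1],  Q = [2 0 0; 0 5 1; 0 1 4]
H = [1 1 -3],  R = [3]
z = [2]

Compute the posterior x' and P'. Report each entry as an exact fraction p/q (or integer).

x̄ = F·x = [0, -8, -8]
P̄ = F·P·Fᵀ + Q = [26 8 -16; 8 19 7; -16 7 26]
y = z − H·x̄ = [-14]
S = H·P̄·Hᵀ + R = [352]
K = P̄·Hᵀ·S⁻¹ = [41/176; 3/176; -87/352]
x' = x̄ + K·y = [-287/88, -725/88, -799/176]
P' = (I − K·H)·P̄ = [607/88 581/88 751/176; 581/88 1663/88 1493/176; 751/176 1493/176 1583/352]

x' = [-287/88, -725/88, -799/176]
P' = [607/88 581/88 751/176; 581/88 1663/88 1493/176; 751/176 1493/176 1583/352]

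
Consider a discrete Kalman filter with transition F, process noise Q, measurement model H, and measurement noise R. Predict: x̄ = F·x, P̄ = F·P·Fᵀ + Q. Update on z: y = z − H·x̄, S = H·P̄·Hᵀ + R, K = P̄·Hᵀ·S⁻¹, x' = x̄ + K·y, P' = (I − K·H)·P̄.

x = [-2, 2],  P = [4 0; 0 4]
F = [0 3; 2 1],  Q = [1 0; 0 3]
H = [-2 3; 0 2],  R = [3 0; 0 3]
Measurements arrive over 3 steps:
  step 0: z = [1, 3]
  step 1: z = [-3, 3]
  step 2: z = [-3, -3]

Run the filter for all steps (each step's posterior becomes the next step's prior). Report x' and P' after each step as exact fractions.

step 0: x̄ = F·x = [6, -2]
step 0: P̄ = F·P·Fᵀ + Q = [37 12; 12 23]
step 0: y = z − H·x̄ = [19, 7]
step 0: S = H·P̄·Hᵀ + R = [214 90; 90 95]
step 0: K = P̄·Hᵀ·S⁻¹ = [-577/1223 4278/6115; 27/2446 2897/6115]
step 0: x' = x̄ + K·y = [11821/6115, 18663/12230]
step 0: P' = (I − K·H)·P̄ = [13953/6115 6417/6115; 6417/6115 8691/12230]
step 1: x̄ = F·x = [55989/12230, 65947/12230]
step 1: P̄ = F·P·Fᵀ + Q = [90449/12230 103077/12230; 103077/12230 208341/12230]
step 1: y = z − H·x̄ = [-122553/12230, -47602/6115]
step 1: S = H·P̄·Hᵀ + R = [1036631/12230 418869/6115; 418869/6115 435027/6115]
step 1: K = P̄·Hᵀ·S⁻¹ = [-1663843/5454347 2894418/5454347; 418869/5454347 2208858/5454347]
step 1: x' = x̄ + K·y = [19111383/5454347, 8018974/5454347]
step 1: P' = (I − K·H)·P̄ = [9008205/5454347 4341627/5454347; 4341627/5454347 3313287/5454347]
step 2: x̄ = F·x = [24056922/5454347, 46241740/5454347]
step 2: P̄ = F·P·Fᵀ + Q = [35273930/5454347 35989623/5454347; 35989623/5454347 73075656/5454347]
step 2: y = z − H·x̄ = [-106974417/5454347, -108846521/5454347]
step 2: S = H·P̄·Hᵀ + R = [383264189/5454347 294495444/5454347; 294495444/5454347 308665665/5454347]
step 2: K = P̄·Hᵀ·S⁻¹ = [-196519693/643175663 337483126/643175663; 49082574/643175663 773131400/1929526989]
step 2: x' = x̄ + K·y = [-3362989/49475051, -150616874/148425153]
step 2: P' = (I − K·H)·P̄ = [1054116573/643175663 506224689/643175663; 506224689/643175663 386565700/643175663]

step 0: x' = [11821/6115, 18663/12230], P' = [13953/6115 6417/6115; 6417/6115 8691/12230]
step 1: x' = [19111383/5454347, 8018974/5454347], P' = [9008205/5454347 4341627/5454347; 4341627/5454347 3313287/5454347]
step 2: x' = [-3362989/49475051, -150616874/148425153], P' = [1054116573/643175663 506224689/643175663; 506224689/643175663 386565700/643175663]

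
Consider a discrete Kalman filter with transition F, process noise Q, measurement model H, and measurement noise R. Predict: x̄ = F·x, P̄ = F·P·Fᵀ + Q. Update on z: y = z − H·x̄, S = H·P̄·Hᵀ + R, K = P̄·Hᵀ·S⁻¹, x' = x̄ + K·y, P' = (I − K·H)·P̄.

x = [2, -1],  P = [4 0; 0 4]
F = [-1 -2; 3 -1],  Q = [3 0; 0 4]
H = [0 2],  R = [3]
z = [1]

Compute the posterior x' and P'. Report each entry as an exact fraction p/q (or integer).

x' = [104/179, 109/179]
P' = [4053/179 -12/179; -12/179 132/179]

x̄ = F·x = [0, 7]
P̄ = F·P·Fᵀ + Q = [23 -4; -4 44]
y = z − H·x̄ = [-13]
S = H·P̄·Hᵀ + R = [179]
K = P̄·Hᵀ·S⁻¹ = [-8/179; 88/179]
x' = x̄ + K·y = [104/179, 109/179]
P' = (I − K·H)·P̄ = [4053/179 -12/179; -12/179 132/179]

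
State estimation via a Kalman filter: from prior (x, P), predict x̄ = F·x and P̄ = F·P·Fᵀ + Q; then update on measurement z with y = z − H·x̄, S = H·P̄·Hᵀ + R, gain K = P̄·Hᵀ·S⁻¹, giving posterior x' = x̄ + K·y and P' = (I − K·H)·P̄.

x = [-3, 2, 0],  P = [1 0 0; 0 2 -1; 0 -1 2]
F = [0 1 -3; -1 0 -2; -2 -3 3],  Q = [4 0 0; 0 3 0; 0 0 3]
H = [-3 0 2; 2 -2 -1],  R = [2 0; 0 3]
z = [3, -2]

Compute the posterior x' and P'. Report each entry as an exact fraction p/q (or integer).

x̄ = F·x = [2, 3, 0]
P̄ = F·P·Fᵀ + Q = [30 14 -36; 14 12 -16; -36 -16 61]
y = z − H·x̄ = [9, 0]
S = H·P̄·Hᵀ + R = [948 -406; -406 200]
K = P̄·Hᵀ·S⁻¹ = [-1198/6191 -327/6191; -1670/6191 -2771/6191; 2497/12382 -592/6191]
x' = x̄ + K·y = [1600/6191, 3543/6191, 22473/12382]
P' = (I − K·H)·P̄ = [13890/6191 4562/6191 19637/6191; 4562/6191 6132/6191 5173/6191; 19637/6191 5173/6191 30704/6191]

x' = [1600/6191, 3543/6191, 22473/12382]
P' = [13890/6191 4562/6191 19637/6191; 4562/6191 6132/6191 5173/6191; 19637/6191 5173/6191 30704/6191]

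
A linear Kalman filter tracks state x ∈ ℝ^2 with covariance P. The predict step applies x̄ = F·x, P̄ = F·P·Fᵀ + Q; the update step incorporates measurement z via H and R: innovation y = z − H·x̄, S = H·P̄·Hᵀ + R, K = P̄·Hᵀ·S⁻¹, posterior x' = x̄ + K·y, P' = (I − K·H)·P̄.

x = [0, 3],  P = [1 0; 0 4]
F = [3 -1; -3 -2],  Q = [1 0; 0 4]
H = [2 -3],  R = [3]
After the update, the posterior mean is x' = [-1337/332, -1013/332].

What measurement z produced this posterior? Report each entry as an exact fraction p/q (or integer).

z = [1]

x̄ = F·x = [-3, -6]
P̄ = F·P·Fᵀ + Q = [14 -1; -1 29]
S = H·P̄·Hᵀ + R = [332]
K = P̄·Hᵀ·S⁻¹ = [31/332; -89/332]
x' − x̄ = [-341/332, 979/332] = K·y
y = (KᵀK)⁻¹·Kᵀ·(x' − x̄) = [-11]
z = y + H·x̄ = [-11] + [12] = [1]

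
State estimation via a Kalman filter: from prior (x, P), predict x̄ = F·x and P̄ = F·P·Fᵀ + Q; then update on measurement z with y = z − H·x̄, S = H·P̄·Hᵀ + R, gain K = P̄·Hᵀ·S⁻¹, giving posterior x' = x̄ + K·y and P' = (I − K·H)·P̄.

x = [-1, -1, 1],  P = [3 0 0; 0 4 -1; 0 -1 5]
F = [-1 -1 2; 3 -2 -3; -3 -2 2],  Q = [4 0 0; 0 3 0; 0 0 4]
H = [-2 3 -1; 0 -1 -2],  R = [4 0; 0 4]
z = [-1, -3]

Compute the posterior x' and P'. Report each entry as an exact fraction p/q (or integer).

x' = [3643/8980, 2834/7633, 20645/15266]
P' = [120813/17960 3433/898 -2873/1796; 3433/898 19670/7633 -6357/7633; -2873/1796 -6357/7633 17801/15266]

x̄ = F·x = [4, -4, 7]
P̄ = F·P·Fᵀ + Q = [35 -30 43; -30 79 -43; 43 -43 75]
y = z − H·x̄ = [26, 7]
S = H·P̄·Hᵀ + R = [1720 240; 240 211]
K = P̄·Hᵀ·S⁻¹ = [-1729/17960 -70/449; 3503/15266 -1739/7633; -3551/30532 -2861/7633]
x' = x̄ + K·y = [3643/8980, 2834/7633, 20645/15266]
P' = (I − K·H)·P̄ = [120813/17960 3433/898 -2873/1796; 3433/898 19670/7633 -6357/7633; -2873/1796 -6357/7633 17801/15266]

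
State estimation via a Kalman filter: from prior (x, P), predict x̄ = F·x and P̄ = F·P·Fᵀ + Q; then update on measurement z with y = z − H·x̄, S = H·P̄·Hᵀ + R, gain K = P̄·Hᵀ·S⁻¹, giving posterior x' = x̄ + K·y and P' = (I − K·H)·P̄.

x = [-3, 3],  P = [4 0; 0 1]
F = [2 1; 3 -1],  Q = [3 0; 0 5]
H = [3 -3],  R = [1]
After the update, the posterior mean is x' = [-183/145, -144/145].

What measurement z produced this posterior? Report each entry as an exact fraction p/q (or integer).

z = [-1]

x̄ = F·x = [-3, -12]
P̄ = F·P·Fᵀ + Q = [20 23; 23 42]
S = H·P̄·Hᵀ + R = [145]
K = P̄·Hᵀ·S⁻¹ = [-9/145; -57/145]
x' − x̄ = [252/145, 1596/145] = K·y
y = (KᵀK)⁻¹·Kᵀ·(x' − x̄) = [-28]
z = y + H·x̄ = [-28] + [27] = [-1]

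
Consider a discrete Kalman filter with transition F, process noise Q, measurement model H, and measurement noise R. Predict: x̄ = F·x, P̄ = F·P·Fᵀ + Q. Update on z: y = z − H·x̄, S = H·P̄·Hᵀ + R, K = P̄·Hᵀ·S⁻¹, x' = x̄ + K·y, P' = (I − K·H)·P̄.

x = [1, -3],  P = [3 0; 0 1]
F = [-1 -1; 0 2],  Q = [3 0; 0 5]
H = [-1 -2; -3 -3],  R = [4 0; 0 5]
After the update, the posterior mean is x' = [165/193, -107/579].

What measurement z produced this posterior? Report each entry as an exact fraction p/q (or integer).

z = [-3, -1]

x̄ = F·x = [2, -6]
P̄ = F·P·Fᵀ + Q = [7 -2; -2 9]
S = H·P̄·Hᵀ + R = [39 57; 57 113]
K = P̄·Hᵀ·S⁻¹ = [86/193 -69/193; -611/1158 31/386]
x' − x̄ = [-221/193, 3367/579] = K·y
y = (KᵀK)⁻¹·Kᵀ·(x' − x̄) = [-13, -13]
z = y + H·x̄ = [-13, -13] + [10, 12] = [-3, -1]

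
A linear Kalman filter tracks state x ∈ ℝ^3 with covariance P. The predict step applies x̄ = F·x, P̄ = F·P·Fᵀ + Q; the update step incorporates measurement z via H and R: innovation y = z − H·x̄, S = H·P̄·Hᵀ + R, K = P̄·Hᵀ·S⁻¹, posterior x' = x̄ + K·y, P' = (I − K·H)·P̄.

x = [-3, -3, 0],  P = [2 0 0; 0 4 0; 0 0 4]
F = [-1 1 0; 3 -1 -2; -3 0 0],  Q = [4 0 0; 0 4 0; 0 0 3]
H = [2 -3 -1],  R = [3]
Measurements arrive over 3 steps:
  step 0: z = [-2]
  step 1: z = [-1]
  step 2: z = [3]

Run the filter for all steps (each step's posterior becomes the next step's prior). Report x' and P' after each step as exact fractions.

step 0: x' = [-242/215, -586/215, 675/86], P' = [1182/215 666/215 60/43; 666/215 838/215 -198/43; 60/43 -198/43 1401/86]
step 1: x' = [-17504/15613, 12563/46839, -36631/15613], P' = [111588/15613 33804/15613 122280/15613; 33804/15613 239864/46839 -154351/15613; 122280/15613 -154351/15613 1402893/31226]
step 2: x' = [862017/869540, -6243983/4347700, 28855761/8695400], P' = [3258849/347816 2468769/1739080 50978037/3478160; 2468769/1739080 48111409/8695400 -220042203/17390800; 50978037/3478160 -220042203/17390800 2340505401/34781600]

step 0: x̄ = F·x = [0, -6, 9]
step 0: P̄ = F·P·Fᵀ + Q = [10 -10 6; -10 42 -18; 6 -18 21]
step 0: y = z − H·x̄ = [-11]
step 0: S = H·P̄·Hᵀ + R = [430]
step 0: K = P̄·Hᵀ·S⁻¹ = [22/215; -64/215; 9/86]
step 0: x' = x̄ + K·y = [-242/215, -586/215, 675/86]
step 0: P' = (I − K·H)·P̄ = [1182/215 666/215 60/43; 666/215 838/215 -198/43; 60/43 -198/43 1401/86]
step 1: x̄ = F·x = [-8/5, -703/43, 726/215]
step 1: P̄ = F·P·Fᵀ + Q = [36/5 4 36/5; 4 2958/43 -1368/43; 36/5 -1368/43 11283/215]
step 1: y = z − H·x̄ = [-9346/215]
step 1: S = H·P̄·Hᵀ + R = [93678/215]
step 1: K = P̄·Hᵀ·S⁻¹ = [-172/15613; -17905/46839; 4111/31226]
step 1: x' = x̄ + K·y = [-17504/15613, 12563/46839, -36631/15613]
step 1: P' = (I − K·H)·P̄ = [111588/15613 33804/15613 122280/15613; 33804/15613 239864/46839 -154351/15613; 122280/15613 -154351/15613 1402893/31226]
step 2: x̄ = F·x = [65075/46839, 49687/46839, 52512/15613]
step 2: P̄ = F·P·Fᵀ + Q = [559160/46839 821278/46839 233352/15613; 821278/46839 4994690/46839 -169200/15613; 233352/15613 -169200/15613 1051131/15613]
step 2: y = z − H·x̄ = [316964/46839]
step 2: S = H·P̄·Hᵀ + R = [34781600/46839]
step 2: K = P̄·Hᵀ·S⁻¹ = [-204557/3478160; -6416957/17390800; -230481/34781600]
step 2: x' = x̄ + K·y = [862017/869540, -6243983/4347700, 28855761/8695400]
step 2: P' = (I − K·H)·P̄ = [3258849/347816 2468769/1739080 50978037/3478160; 2468769/1739080 48111409/8695400 -220042203/17390800; 50978037/3478160 -220042203/17390800 2340505401/34781600]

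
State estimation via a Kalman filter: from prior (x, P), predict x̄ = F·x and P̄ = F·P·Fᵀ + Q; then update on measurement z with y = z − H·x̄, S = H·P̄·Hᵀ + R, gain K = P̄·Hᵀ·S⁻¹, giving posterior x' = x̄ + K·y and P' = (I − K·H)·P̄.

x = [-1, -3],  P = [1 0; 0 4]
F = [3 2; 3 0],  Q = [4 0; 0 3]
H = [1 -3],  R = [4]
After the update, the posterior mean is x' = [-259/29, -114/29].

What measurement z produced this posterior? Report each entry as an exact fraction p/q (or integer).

x̄ = F·x = [-9, -3]
P̄ = F·P·Fᵀ + Q = [29 9; 9 12]
S = H·P̄·Hᵀ + R = [87]
K = P̄·Hᵀ·S⁻¹ = [2/87; -9/29]
x' − x̄ = [2/29, -27/29] = K·y
y = (KᵀK)⁻¹·Kᵀ·(x' − x̄) = [3]
z = y + H·x̄ = [3] + [0] = [3]

z = [3]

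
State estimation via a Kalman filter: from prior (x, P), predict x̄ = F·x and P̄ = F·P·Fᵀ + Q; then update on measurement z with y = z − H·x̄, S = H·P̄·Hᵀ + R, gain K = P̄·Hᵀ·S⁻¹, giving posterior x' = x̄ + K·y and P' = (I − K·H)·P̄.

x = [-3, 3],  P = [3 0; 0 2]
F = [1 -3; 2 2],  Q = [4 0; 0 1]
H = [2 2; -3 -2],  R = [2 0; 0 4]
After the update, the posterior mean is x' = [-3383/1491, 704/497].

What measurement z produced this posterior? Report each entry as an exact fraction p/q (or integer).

x̄ = F·x = [-12, 0]
P̄ = F·P·Fᵀ + Q = [25 -6; -6 21]
S = H·P̄·Hᵀ + R = [138 -174; -174 241]
K = P̄·Hᵀ·S⁻¹ = [-902/1491 -347/497; 509/497 318/497]
x' − x̄ = [14509/1491, 704/497] = K·y
y = (KᵀK)⁻¹·Kᵀ·(x' − x̄) = [22, -33]
z = y + H·x̄ = [22, -33] + [-24, 36] = [-2, 3]

z = [-2, 3]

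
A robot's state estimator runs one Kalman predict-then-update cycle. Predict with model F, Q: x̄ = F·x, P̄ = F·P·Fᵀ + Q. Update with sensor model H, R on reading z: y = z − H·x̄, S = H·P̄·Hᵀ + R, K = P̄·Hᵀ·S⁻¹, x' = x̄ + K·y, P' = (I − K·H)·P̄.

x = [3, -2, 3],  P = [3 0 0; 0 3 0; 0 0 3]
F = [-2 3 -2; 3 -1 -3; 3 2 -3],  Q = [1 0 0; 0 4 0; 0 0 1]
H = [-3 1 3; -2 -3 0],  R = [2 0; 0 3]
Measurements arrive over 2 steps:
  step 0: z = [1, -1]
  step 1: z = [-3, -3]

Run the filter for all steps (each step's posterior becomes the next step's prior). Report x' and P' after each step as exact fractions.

step 0: x' = [-34453/43869, 197503/263214, -56857/87738], P' = [122450/14623 -466247/87738 292673/29246; -466247/87738 486275/131607 -566191/87738; 292673/29246 -566191/87738 178566/14623]
step 1: x' = [1177957236/721871525, -88411573/721871525, 467372379/721871525], P' = [77446249509/31762347100 -22168504581/15881173550 86801855001/31762347100; -22168504581/15881173550 8770395479/7940586775 -26267921609/15881173550; 86801855001/31762347100 -26267921609/15881173550 104702257789/31762347100]

step 0: x̄ = F·x = [-18, 2, -4]
step 0: P̄ = F·P·Fᵀ + Q = [52 -9 18; -9 61 48; 18 48 67]
step 0: y = z − H·x̄ = [-43, -31]
step 0: S = H·P̄·Hᵀ + R = [1152 -474; -474 652]
step 0: K = P̄·Hᵀ·S⁻¹ = [-18145/87738 -7851/29246; 36527/263214 -6676/43869; 3485/43869 -6385/29246]
step 0: x' = x̄ + K·y = [-34453/43869, 197503/263214, -56857/87738]
step 0: P' = (I − K·H)·P̄ = [122450/14623 -466247/87738 292673/29246; -466247/87738 486275/131607 -566191/87738; 292673/29246 -566191/87738 178566/14623]
step 1: x̄ = F·x = [64147/12534, -152972/131607, 286565/263214]
step 1: P̄ = F·P·Fᵀ + Q = [705790/2089 -8411/6267 642466/6267; -8411/6267 788990/131607 152981/131607; 642466/6267 152981/131607 4551482/131607]
step 1: y = z − H·x̄ = [1348934/131607, 164450/43869]
step 1: S = H·P̄·Hᵀ + R = [201323996/131607 60285896/43869; 60285896/43869 20359471/14623]
step 1: K = P̄·Hᵀ·S⁻¹ = [-739554213/2887486100 -1823455961/7940586775; 238297267/1443743050 -1380893952/7940586775; 52971143/2887486100 -1333015029/7940586775]
step 1: x' = x̄ + K·y = [1177957236/721871525, -88411573/721871525, 467372379/721871525]
step 1: P' = (I − K·H)·P̄ = [77446249509/31762347100 -22168504581/15881173550 86801855001/31762347100; -22168504581/15881173550 8770395479/7940586775 -26267921609/15881173550; 86801855001/31762347100 -26267921609/15881173550 104702257789/31762347100]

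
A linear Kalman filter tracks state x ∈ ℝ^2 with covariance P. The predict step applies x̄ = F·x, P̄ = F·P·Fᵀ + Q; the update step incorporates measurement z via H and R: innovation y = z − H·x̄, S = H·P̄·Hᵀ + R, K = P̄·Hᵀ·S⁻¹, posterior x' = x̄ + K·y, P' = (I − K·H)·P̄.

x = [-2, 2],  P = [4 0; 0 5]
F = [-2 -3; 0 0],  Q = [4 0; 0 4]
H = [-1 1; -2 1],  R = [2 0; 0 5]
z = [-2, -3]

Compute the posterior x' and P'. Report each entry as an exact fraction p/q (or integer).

x' = [538/381, -44/127]
P' = [2470/1143 260/127; 260/127 380/127]

x̄ = F·x = [-2, 0]
P̄ = F·P·Fᵀ + Q = [65 0; 0 4]
y = z − H·x̄ = [-4, -7]
S = H·P̄·Hᵀ + R = [71 134; 134 269]
K = P̄·Hᵀ·S⁻¹ = [-65/1143 -520/1143; 60/127 -28/127]
x' = x̄ + K·y = [538/381, -44/127]
P' = (I − K·H)·P̄ = [2470/1143 260/127; 260/127 380/127]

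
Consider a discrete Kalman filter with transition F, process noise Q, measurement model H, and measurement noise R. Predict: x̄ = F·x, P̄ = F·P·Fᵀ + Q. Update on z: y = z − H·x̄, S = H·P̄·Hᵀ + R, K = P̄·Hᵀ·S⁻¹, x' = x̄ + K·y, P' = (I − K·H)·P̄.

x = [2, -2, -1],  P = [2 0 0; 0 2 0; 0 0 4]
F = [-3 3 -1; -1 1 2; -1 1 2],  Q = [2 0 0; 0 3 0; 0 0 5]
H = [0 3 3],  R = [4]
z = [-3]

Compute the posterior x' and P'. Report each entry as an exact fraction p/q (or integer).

x̄ = F·x = [-11, -6, -6]
P̄ = F·P·Fᵀ + Q = [42 4 4; 4 23 20; 4 20 25]
y = z − H·x̄ = [33]
S = H·P̄·Hᵀ + R = [796]
K = P̄·Hᵀ·S⁻¹ = [6/199; 129/796; 135/796]
x' = x̄ + K·y = [-1991/199, -519/796, -321/796]
P' = (I − K·H)·P̄ = [8214/199 22/199 -14/199; 22/199 1667/796 -1495/796; -14/199 -1495/796 1675/796]

x' = [-1991/199, -519/796, -321/796]
P' = [8214/199 22/199 -14/199; 22/199 1667/796 -1495/796; -14/199 -1495/796 1675/796]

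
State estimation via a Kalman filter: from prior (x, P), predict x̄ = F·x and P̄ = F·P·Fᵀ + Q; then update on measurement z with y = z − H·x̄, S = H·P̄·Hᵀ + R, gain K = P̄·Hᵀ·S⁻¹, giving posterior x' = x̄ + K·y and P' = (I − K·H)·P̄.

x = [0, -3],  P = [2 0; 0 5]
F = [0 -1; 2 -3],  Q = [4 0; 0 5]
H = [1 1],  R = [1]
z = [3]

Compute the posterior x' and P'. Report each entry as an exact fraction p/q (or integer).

x' = [39/49, 225/98]
P' = [153/49 -141/49; -141/49 355/98]

x̄ = F·x = [3, 9]
P̄ = F·P·Fᵀ + Q = [9 15; 15 58]
y = z − H·x̄ = [-9]
S = H·P̄·Hᵀ + R = [98]
K = P̄·Hᵀ·S⁻¹ = [12/49; 73/98]
x' = x̄ + K·y = [39/49, 225/98]
P' = (I − K·H)·P̄ = [153/49 -141/49; -141/49 355/98]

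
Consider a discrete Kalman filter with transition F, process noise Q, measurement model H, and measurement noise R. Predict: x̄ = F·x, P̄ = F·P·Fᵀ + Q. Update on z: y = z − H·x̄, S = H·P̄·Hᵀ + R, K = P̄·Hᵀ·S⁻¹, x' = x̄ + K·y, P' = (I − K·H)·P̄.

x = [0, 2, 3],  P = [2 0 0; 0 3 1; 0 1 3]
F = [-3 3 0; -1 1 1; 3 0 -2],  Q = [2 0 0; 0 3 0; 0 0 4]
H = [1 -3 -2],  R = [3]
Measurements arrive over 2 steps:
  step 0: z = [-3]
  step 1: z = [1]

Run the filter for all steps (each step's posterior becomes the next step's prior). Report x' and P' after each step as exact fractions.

step 0: x' = [4, 191/41, -146/41], P' = [100/3 47/3 -22/3; 47/3 1550/123 -1372/123; -22/3 -1372/123 1682/123]
step 1: x' = [141186/16601, 9623/33202, 278011/83005], P' = [1043920/16601 -35589/16601 569651/16601; -35589/16601 224883/33202 -189240/16601; 569651/16601 -189240/16601 2912186/83005]

step 0: x̄ = F·x = [6, 5, -6]
step 0: P̄ = F·P·Fᵀ + Q = [47 18 -24; 18 13 -14; -24 -14 34]
step 0: y = z − H·x̄ = [-6]
step 0: S = H·P̄·Hᵀ + R = [123]
step 0: K = P̄·Hᵀ·S⁻¹ = [1/3; 7/123; -50/123]
step 0: x' = x̄ + K·y = [4, 191/41, -146/41]
step 0: P' = (I − K·H)·P̄ = [100/3 47/3 -22/3; 47/3 1550/123 -1372/123; -22/3 -1372/123 1682/123]
step 1: x̄ = F·x = [81/41, -119/41, 784/41]
step 1: P̄ = F·P·Fᵀ + Q = [5470/41 1326/41 -5579/41; 1326/41 969/41 -3883/41; -5579/41 -3883/41 54944/123]
step 1: y = z − H·x̄ = [1171/41]
step 1: S = H·P̄·Hᵀ + R = [166010/123]
step 1: K = P̄·Hᵀ·S⁻¹ = [3795/16601; 3711/33202; -45839/83005]
step 1: x' = x̄ + K·y = [141186/16601, 9623/33202, 278011/83005]
step 1: P' = (I − K·H)·P̄ = [1043920/16601 -35589/16601 569651/16601; -35589/16601 224883/33202 -189240/16601; 569651/16601 -189240/16601 2912186/83005]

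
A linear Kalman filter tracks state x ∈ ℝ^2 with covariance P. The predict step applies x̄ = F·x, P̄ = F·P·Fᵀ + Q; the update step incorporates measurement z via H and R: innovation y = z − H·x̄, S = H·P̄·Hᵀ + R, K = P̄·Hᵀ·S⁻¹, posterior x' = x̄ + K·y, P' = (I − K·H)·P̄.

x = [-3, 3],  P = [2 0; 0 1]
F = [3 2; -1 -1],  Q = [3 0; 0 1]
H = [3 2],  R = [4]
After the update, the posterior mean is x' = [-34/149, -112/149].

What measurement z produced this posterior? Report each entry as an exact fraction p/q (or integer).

z = [-2]

x̄ = F·x = [-3, 0]
P̄ = F·P·Fᵀ + Q = [25 -8; -8 4]
S = H·P̄·Hᵀ + R = [149]
K = P̄·Hᵀ·S⁻¹ = [59/149; -16/149]
x' − x̄ = [413/149, -112/149] = K·y
y = (KᵀK)⁻¹·Kᵀ·(x' − x̄) = [7]
z = y + H·x̄ = [7] + [-9] = [-2]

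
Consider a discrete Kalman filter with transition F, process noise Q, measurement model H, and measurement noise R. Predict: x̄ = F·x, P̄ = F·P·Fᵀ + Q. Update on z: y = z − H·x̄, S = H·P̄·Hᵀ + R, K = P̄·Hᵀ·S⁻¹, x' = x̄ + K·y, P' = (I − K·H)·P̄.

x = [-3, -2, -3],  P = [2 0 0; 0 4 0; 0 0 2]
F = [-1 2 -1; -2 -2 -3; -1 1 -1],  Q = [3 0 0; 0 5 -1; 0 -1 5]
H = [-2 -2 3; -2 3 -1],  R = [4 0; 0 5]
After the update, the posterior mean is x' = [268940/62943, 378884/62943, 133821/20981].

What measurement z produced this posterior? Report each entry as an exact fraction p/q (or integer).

z = [-1, 3]

x̄ = F·x = [2, 19, 4]
P̄ = F·P·Fᵀ + Q = [23 -6 12; -6 47 1; 12 1 13]
S = H·P̄·Hᵀ + R = [197 -254; -254 647]
K = P̄·Hᵀ·S⁻¹ = [-18010/62943 -14464/62943; -12505/62943 9878/62943; -75/20981 -1132/20981]
x' − x̄ = [143054/62943, -817033/62943, 49897/20981] = K·y
y = (KᵀK)⁻¹·Kᵀ·(x' − x̄) = [29, -46]
z = y + H·x̄ = [29, -46] + [-30, 49] = [-1, 3]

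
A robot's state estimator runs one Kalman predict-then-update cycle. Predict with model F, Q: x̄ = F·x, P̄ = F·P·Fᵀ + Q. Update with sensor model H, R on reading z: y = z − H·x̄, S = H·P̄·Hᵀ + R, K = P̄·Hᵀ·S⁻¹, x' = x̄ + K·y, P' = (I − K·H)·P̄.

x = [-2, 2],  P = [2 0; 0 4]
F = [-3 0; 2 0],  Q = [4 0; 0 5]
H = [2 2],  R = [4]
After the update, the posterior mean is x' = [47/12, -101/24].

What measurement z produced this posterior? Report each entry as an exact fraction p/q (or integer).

x̄ = F·x = [6, -4]
P̄ = F·P·Fᵀ + Q = [22 -12; -12 13]
S = H·P̄·Hᵀ + R = [48]
K = P̄·Hᵀ·S⁻¹ = [5/12; 1/24]
x' − x̄ = [-25/12, -5/24] = K·y
y = (KᵀK)⁻¹·Kᵀ·(x' − x̄) = [-5]
z = y + H·x̄ = [-5] + [4] = [-1]

z = [-1]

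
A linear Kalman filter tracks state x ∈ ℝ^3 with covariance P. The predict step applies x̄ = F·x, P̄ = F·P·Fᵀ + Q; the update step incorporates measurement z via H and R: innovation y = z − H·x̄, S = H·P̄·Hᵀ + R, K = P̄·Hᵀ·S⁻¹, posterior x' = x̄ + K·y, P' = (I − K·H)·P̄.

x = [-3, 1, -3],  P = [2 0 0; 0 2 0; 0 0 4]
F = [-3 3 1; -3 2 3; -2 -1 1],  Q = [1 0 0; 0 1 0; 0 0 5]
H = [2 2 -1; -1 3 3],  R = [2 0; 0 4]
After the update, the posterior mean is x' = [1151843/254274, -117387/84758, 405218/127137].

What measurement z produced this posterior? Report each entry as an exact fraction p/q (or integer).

z = [3, 1]

x̄ = F·x = [9, 2, 2]
P̄ = F·P·Fᵀ + Q = [41 42 10; 42 63 20; 10 20 19]
S = H·P̄·Hᵀ + R = [653 537; 537 831]
K = P̄·Hᵀ·S⁻¹ = [22627/84758 -8677/254274; 15577/84758 11047/84758; -3898/42379 23927/127137]
x' − x̄ = [-1136623/254274, -286903/84758, 150944/127137] = K·y
y = (KᵀK)⁻¹·Kᵀ·(x' − x̄) = [-17, -2]
z = y + H·x̄ = [-17, -2] + [20, 3] = [3, 1]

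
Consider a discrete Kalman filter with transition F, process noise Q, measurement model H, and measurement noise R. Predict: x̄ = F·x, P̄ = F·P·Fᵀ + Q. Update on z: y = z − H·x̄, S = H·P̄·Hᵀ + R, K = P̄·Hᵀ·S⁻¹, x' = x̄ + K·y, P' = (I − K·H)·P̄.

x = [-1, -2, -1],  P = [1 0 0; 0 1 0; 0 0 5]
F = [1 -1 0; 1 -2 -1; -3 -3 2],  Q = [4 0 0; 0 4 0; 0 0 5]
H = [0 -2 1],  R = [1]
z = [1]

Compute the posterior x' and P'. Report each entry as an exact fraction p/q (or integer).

x̄ = F·x = [1, 4, 7]
P̄ = F·P·Fᵀ + Q = [6 3 0; 3 14 -7; 0 -7 43]
y = z − H·x̄ = [2]
S = H·P̄·Hᵀ + R = [128]
K = P̄·Hᵀ·S⁻¹ = [-3/64; -35/128; 57/128]
x' = x̄ + K·y = [29/32, 221/64, 505/64]
P' = (I − K·H)·P̄ = [183/32 87/64 171/64; 87/64 567/128 1099/128; 171/64 1099/128 2255/128]

x' = [29/32, 221/64, 505/64]
P' = [183/32 87/64 171/64; 87/64 567/128 1099/128; 171/64 1099/128 2255/128]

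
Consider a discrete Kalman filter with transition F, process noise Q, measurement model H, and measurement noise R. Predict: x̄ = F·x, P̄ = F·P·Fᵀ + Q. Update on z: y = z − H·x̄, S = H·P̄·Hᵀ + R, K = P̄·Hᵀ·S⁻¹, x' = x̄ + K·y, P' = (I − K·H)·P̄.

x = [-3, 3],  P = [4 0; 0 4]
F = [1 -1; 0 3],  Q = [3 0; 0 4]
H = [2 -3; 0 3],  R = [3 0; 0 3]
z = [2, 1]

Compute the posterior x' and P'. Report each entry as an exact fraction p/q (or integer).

x' = [3176/4463, 359/4463]
P' = [5361/4463 1740/4463; 1740/4463 1304/4463]

x̄ = F·x = [-6, 9]
P̄ = F·P·Fᵀ + Q = [11 -12; -12 40]
y = z − H·x̄ = [41, -26]
S = H·P̄·Hᵀ + R = [551 -432; -432 363]
K = P̄·Hᵀ·S⁻¹ = [1834/4463 1740/4463; -144/4463 1304/4463]
x' = x̄ + K·y = [3176/4463, 359/4463]
P' = (I − K·H)·P̄ = [5361/4463 1740/4463; 1740/4463 1304/4463]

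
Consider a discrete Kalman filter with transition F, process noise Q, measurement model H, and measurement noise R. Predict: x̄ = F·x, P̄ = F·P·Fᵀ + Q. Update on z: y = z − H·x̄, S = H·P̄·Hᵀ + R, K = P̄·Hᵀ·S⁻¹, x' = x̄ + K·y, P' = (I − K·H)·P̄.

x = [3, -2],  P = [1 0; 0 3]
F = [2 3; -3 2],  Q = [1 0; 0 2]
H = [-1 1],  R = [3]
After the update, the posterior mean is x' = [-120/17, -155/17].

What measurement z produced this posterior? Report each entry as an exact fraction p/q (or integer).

x̄ = F·x = [0, -13]
P̄ = F·P·Fᵀ + Q = [32 12; 12 23]
S = H·P̄·Hᵀ + R = [34]
K = P̄·Hᵀ·S⁻¹ = [-10/17; 11/34]
x' − x̄ = [-120/17, 66/17] = K·y
y = (KᵀK)⁻¹·Kᵀ·(x' − x̄) = [12]
z = y + H·x̄ = [12] + [-13] = [-1]

z = [-1]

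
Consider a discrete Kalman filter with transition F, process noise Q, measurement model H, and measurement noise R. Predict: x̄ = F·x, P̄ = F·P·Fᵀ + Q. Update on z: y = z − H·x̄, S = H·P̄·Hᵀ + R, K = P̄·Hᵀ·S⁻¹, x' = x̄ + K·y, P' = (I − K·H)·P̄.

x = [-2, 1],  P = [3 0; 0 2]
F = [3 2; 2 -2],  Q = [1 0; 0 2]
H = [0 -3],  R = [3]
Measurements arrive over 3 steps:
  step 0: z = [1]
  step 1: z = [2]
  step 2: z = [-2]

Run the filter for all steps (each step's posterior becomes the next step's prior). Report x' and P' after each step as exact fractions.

step 0: x' = [-98/67, -28/67], P' = [2112/67 10/67; 10/67 22/67]
step 1: x' = [-81338/25837, -17320/25837], P' = [367949/25837 12564/25837; 12564/25837 8590/25837]
step 2: x' = [-11197606/4397791, 2786600/4397791], P' = [63741074/4397791 2148206/4397791; 2148206/4397791 1457318/4397791]

step 0: x̄ = F·x = [-4, -6]
step 0: P̄ = F·P·Fᵀ + Q = [36 10; 10 22]
step 0: y = z − H·x̄ = [-17]
step 0: S = H·P̄·Hᵀ + R = [201]
step 0: K = P̄·Hᵀ·S⁻¹ = [-10/67; -22/67]
step 0: x' = x̄ + K·y = [-98/67, -28/67]
step 0: P' = (I − K·H)·P̄ = [2112/67 10/67; 10/67 22/67]
step 1: x̄ = F·x = [-350/67, -140/67]
step 1: P̄ = F·P·Fᵀ + Q = [19283/67 12564/67; 12564/67 8590/67]
step 1: y = z − H·x̄ = [-286/67]
step 1: S = H·P̄·Hᵀ + R = [77511/67]
step 1: K = P̄·Hᵀ·S⁻¹ = [-12564/25837; -8590/25837]
step 1: x' = x̄ + K·y = [-81338/25837, -17320/25837]
step 1: P' = (I − K·H)·P̄ = [367949/25837 12564/25837; 12564/25837 8590/25837]
step 2: x̄ = F·x = [-278654/25837, -128036/25837]
step 2: P̄ = F·P·Fᵀ + Q = [3522506/25837 2148206/25837; 2148206/25837 1457318/25837]
step 2: y = z − H·x̄ = [-435782/25837]
step 2: S = H·P̄·Hᵀ + R = [13193373/25837]
step 2: K = P̄·Hᵀ·S⁻¹ = [-2148206/4397791; -1457318/4397791]
step 2: x' = x̄ + K·y = [-11197606/4397791, 2786600/4397791]
step 2: P' = (I − K·H)·P̄ = [63741074/4397791 2148206/4397791; 2148206/4397791 1457318/4397791]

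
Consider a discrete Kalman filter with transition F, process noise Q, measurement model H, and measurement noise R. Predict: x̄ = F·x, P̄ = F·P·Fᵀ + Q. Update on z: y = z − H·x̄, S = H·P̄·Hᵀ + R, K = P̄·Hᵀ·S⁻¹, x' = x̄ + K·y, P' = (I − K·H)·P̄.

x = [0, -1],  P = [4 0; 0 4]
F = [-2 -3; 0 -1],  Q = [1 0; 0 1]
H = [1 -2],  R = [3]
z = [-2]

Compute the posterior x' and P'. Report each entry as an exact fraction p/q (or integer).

x' = [-3/28, 11/14]
P' = [643/28 139/14; 139/14 34/7]

x̄ = F·x = [3, 1]
P̄ = F·P·Fᵀ + Q = [53 12; 12 5]
y = z − H·x̄ = [-3]
S = H·P̄·Hᵀ + R = [28]
K = P̄·Hᵀ·S⁻¹ = [29/28; 1/14]
x' = x̄ + K·y = [-3/28, 11/14]
P' = (I − K·H)·P̄ = [643/28 139/14; 139/14 34/7]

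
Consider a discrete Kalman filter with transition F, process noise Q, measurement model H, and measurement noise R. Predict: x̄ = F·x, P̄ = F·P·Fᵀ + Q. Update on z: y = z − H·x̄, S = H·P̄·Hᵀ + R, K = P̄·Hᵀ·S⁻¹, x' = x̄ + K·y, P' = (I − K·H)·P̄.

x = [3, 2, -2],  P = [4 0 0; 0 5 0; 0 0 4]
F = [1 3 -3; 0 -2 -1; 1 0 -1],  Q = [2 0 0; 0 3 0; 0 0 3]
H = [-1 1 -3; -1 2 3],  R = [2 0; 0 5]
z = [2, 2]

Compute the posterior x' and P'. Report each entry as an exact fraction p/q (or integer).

x' = [-75189/97273, 74116/97273, -8095/97273]
P' = [1012569/97273 627345/97273 -99662/97273; 627345/97273 461232/97273 -57773/97273; -99662/97273 -57773/97273 25053/97273]

x̄ = F·x = [15, -2, 5]
P̄ = F·P·Fᵀ + Q = [87 -18 16; -18 27 4; 16 4 11]
y = z − H·x̄ = [34, 6]
S = H·P̄·Hᵀ + R = [323 84; 84 323]
K = P̄·Hᵀ·S⁻¹ = [-43119/97273 -11373/97273; 3603/97273 24360/97273; -16635/97273 11855/97273]
x' = x̄ + K·y = [-75189/97273, 74116/97273, -8095/97273]
P' = (I − K·H)·P̄ = [1012569/97273 627345/97273 -99662/97273; 627345/97273 461232/97273 -57773/97273; -99662/97273 -57773/97273 25053/97273]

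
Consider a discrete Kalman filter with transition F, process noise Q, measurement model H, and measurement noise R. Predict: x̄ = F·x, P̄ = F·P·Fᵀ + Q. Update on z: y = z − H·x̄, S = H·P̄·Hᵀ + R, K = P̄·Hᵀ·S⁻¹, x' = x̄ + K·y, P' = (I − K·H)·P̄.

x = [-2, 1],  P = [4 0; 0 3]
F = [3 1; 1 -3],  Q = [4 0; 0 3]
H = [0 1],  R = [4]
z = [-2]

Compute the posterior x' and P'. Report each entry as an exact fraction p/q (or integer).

x̄ = F·x = [-5, -5]
P̄ = F·P·Fᵀ + Q = [43 3; 3 34]
y = z − H·x̄ = [3]
S = H·P̄·Hᵀ + R = [38]
K = P̄·Hᵀ·S⁻¹ = [3/38; 17/19]
x' = x̄ + K·y = [-181/38, -44/19]
P' = (I − K·H)·P̄ = [1625/38 6/19; 6/19 68/19]

x' = [-181/38, -44/19]
P' = [1625/38 6/19; 6/19 68/19]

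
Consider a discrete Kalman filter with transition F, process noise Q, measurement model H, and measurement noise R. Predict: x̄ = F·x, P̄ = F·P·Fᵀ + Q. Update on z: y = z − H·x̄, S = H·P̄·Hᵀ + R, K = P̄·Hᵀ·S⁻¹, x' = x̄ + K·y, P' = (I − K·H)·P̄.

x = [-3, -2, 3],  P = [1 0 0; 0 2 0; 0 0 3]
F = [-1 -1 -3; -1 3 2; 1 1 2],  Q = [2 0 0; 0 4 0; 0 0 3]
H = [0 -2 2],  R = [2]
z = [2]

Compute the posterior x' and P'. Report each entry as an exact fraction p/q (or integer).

x̄ = F·x = [-4, 3, 1]
P̄ = F·P·Fᵀ + Q = [32 -23 -21; -23 35 17; -21 17 18]
y = z − H·x̄ = [6]
S = H·P̄·Hᵀ + R = [78]
K = P̄·Hᵀ·S⁻¹ = [2/39; -6/13; 1/39]
x' = x̄ + K·y = [-48/13, 3/13, 15/13]
P' = (I − K·H)·P̄ = [1240/39 -275/13 -823/39; -275/13 239/13 233/13; -823/39 233/13 700/39]

x' = [-48/13, 3/13, 15/13]
P' = [1240/39 -275/13 -823/39; -275/13 239/13 233/13; -823/39 233/13 700/39]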